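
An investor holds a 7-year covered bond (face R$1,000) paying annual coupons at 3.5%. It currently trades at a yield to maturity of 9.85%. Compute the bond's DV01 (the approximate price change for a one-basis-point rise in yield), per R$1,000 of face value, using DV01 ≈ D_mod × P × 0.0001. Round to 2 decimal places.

R$0.39

Periodic yield y = 0.0985.
  t   CF        PV=CF/(1+0.0985)^t    t·PV
  1        35.00        31.8616        31.8616
  2        35.00        29.0047        58.0093
  3        35.00        26.4039        79.2117
  4        35.00        24.0363        96.1452
  5        35.00        21.8810       109.4051
  6        35.00        19.9190       119.5140
  7     1,035.00       536.2162     3,753.5133
  Σ                    689.3227     4,247.6604
P = 689.3227; D_Mac = 6.16208 yrs; D_mod = 5.60954 yrs.
DV01 ≈ 5.60954 × 689.3227 × 0.0001 = 0.386678.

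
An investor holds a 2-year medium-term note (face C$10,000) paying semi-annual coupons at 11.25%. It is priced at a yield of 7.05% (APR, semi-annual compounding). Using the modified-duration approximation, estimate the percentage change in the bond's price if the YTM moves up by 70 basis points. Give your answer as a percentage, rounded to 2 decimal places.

-1.25%

Periodic yield y = 0.03525. Modified duration first:
  t   CF        PV=CF/(1+0.03525)^t    t·PV
  1       562.50       543.3470       543.3470
  2       562.50       524.8462     1,049.6924
  3       562.50       506.9753     1,520.9259
  4    10,562.50     9,195.7206    36,782.8822
  Σ                 10,770.8891    39,896.8476
P = 10,770.8891; D_Mac = 3.70414 half-year periods = 1.85207 yrs; D_mod = 1.85207/(1+0.03525) = 1.78901 yrs.
ΔP/P ≈ -D_mod · Δy = -1.78901 × (+0.007) = -0.012523 = -1.2523%.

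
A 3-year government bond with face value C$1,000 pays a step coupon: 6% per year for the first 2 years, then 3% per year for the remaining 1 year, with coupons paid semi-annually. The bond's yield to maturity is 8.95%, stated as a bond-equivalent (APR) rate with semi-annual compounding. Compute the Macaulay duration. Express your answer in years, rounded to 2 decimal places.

Periodic yield y = 0.04475. Discount each cash flow and weight by its period:
  t   CF        PV=CF/(1+0.04475)^t    t·PV
  1        30.00        28.7150        28.7150
  2        30.00        27.4850        54.9701
  3        30.00        26.3078        78.9233
  4        30.00        25.1809       100.7237
  5        15.00        12.0512        60.2559
  6     1,015.00       780.5339     4,683.2033
  Σ                    900.2738     5,006.7913
Price P = Σ PV = 900.2738.
Macaulay duration = Σ(t·PV) / P = 5,006.7913 / 900.2738 = 5.56141 half-year periods.
In years: 5.56141 / 2 = 2.78070 years.

2.78 years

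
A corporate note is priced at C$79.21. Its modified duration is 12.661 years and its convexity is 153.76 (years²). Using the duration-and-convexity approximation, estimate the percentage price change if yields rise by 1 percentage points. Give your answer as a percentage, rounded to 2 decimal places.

-11.89%

Duration effect: -D_mod·Δy = -12.661 × (+0.01) = -0.126610
Convexity effect: ½·C·(Δy)² = 0.5 × 153.76 × (0.01)² = +0.0076880
ΔP/P ≈ -0.126610 + 0.0076880 = -0.118922
= -11.8922%.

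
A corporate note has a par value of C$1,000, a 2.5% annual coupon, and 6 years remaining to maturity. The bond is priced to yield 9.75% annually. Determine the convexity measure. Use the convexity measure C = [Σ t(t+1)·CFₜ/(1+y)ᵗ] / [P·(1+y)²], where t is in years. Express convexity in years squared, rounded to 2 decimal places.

With y = 0.0975:
  t   CF        PV=CF/(1+0.0975)^t    t·PV        t(t+1)·PV
  1        25.00        22.7790        22.7790          45.5581
  2        25.00        20.7554        41.5108         124.5324
  3        25.00        18.9115        56.7346         226.9382
  4        25.00        17.2315        68.9258         344.6291
  5        25.00        15.7006        78.5032         471.0192
  6     1,025.00       586.5387     3,519.2324      24,634.6265
  Σ                    681.9168     3,787.6858      25,847.3035
P = 681.9168.
Convexity = Σ t(t+1)·PV / [P·(1+y)²] = 25,847.3035 / (681.9168 × 1.204506) = 31.46841.

31.47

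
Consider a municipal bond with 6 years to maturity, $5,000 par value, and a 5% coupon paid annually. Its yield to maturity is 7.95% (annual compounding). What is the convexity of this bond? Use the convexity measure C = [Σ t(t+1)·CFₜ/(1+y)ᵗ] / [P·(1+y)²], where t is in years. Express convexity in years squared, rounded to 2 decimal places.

With y = 0.0795:
  t   CF        PV=CF/(1+0.0795)^t    t·PV        t(t+1)·PV
  1       250.00       231.5887       231.5887         463.1774
  2       250.00       214.5333       429.0666       1,287.1998
  3       250.00       198.7340       596.2019       2,384.8074
  4       250.00       184.0981       736.3926       3,681.9630
  5       250.00       170.5402       852.7010       5,116.2061
  6     5,250.00     3,317.5954    19,905.5725     139,339.0078
  Σ                  4,317.0897    22,751.5233     152,272.3615
P = 4,317.0897.
Convexity = Σ t(t+1)·PV / [P·(1+y)²] = 152,272.3615 / (4,317.0897 × 1.165320) = 30.26807.

30.27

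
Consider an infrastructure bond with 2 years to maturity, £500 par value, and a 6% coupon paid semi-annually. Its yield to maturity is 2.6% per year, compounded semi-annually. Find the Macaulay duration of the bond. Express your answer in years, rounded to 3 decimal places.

1.917 years

Periodic yield y = 0.013. Discount each cash flow and weight by its period:
  t   CF        PV=CF/(1+0.013)^t    t·PV
  1        15.00        14.8075        14.8075
  2        15.00        14.6175        29.2350
  3        15.00        14.4299        43.2897
  4       515.00       489.0682     1,956.2729
  Σ                    532.9231     2,043.6050
Price P = Σ PV = 532.9231.
Macaulay duration = Σ(t·PV) / P = 2,043.6050 / 532.9231 = 3.83471 half-year periods.
In years: 3.83471 / 2 = 1.91735 years.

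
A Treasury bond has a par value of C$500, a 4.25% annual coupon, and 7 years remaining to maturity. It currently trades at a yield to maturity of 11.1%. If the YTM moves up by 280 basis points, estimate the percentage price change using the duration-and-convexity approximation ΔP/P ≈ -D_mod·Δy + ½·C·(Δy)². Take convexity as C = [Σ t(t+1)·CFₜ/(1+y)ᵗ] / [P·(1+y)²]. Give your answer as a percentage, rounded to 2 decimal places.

-13.66%

With y = 0.111:
  t   CF        PV=CF/(1+0.111)^t    t·PV        t(t+1)·PV
  1        21.25        19.1269        19.1269          38.2538
  2        21.25        17.2159        34.4319         103.2957
  3        21.25        15.4959        46.4877         185.9508
  4        21.25        13.9477        55.7908         278.9541
  5        21.25        12.5542        62.7709         376.6257
  6        21.25        11.2999        67.7994         474.5958
  7       521.25       249.4868     1,746.4079      13,971.2635
  Σ                    339.1274     2,032.8156      15,428.9392
P = 339.1274; D_Mac = 5.99425 yrs; D_mod = 5.39537 yrs; C = 36.85913.
Duration effect: -5.39537 × (+0.028) = -0.151070
Convexity effect: 0.5 × 36.85913 × (0.028)² = +0.0144488
ΔP/P ≈ -0.151070 + 0.0144488 = -0.136622 = -13.6622%.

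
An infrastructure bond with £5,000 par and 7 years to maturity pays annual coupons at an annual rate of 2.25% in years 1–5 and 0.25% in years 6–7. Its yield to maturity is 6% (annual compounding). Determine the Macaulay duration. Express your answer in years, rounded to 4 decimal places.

Periodic yield y = 0.06. Discount each cash flow and weight by its year:
  t   CF        PV=CF/(1+0.06)^t    t·PV
  1       112.50       106.1321       106.1321
  2       112.50       100.1246       200.2492
  3       112.50        94.4572       283.3715
  4       112.50        89.1105       356.4421
  5       112.50        84.0665       420.3327
  6        12.50         8.8120        52.8720
  7     5,012.50     3,333.5988    23,335.1915
  Σ                  3,816.3017    24,754.5912
Price P = Σ PV = 3,816.3017.
Macaulay duration = Σ(t·PV) / P = 24,754.5912 / 3,816.3017 = 6.48654 years.

6.4865 years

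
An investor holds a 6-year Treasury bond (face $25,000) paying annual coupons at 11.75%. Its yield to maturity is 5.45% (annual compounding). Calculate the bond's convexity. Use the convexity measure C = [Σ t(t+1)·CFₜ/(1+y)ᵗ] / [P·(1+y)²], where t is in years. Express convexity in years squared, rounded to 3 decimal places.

27.898

With y = 0.0545:
  t   CF        PV=CF/(1+0.0545)^t    t·PV        t(t+1)·PV
  1     2,937.50     2,785.6804     2,785.6804       5,571.3608
  2     2,937.50     2,641.7074     5,283.4147      15,850.2442
  3     2,937.50     2,505.1753     7,515.5259      30,062.1037
  4     2,937.50     2,375.6997     9,502.7987      47,513.9936
  5     2,937.50     2,252.9158    11,264.5788      67,587.4731
  6    27,937.50    20,319.2669   121,915.6017     853,409.2119
  Σ                 32,880.4455   158,267.6003   1,019,994.3873
P = 32,880.4455.
Convexity = Σ t(t+1)·PV / [P·(1+y)²] = 1,019,994.3873 / (32,880.4455 × 1.111970) = 27.89760.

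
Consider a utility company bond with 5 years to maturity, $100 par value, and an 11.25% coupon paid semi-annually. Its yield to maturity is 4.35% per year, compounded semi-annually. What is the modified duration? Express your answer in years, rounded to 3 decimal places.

4.017 years

Periodic yield y = 0.02175. First find Macaulay duration:
  t   CF        PV=CF/(1+0.02175)^t    t·PV
  1        5.625         5.5053         5.5053
  2        5.625         5.3881        10.7761
  3        5.625         5.2734        15.8201
  4        5.625         5.1611        20.6445
  5        5.625         5.0513        25.2563
  6        5.625         4.9437        29.6624
  7        5.625         4.8385        33.8694
  8        5.625         4.7355        37.8840
  9        5.625         4.6347        41.7122
  10     105.625        85.1766       851.7659
  Σ                    130.7081     1,072.8962
P = 130.7081; Macaulay duration = 1,072.8962 / 130.7081 = 8.20834 half-year periods = 4.10417 years.
Modified duration = D_Mac / (1 + y) = 4.10417 / 1.02175 = 4.01680 years.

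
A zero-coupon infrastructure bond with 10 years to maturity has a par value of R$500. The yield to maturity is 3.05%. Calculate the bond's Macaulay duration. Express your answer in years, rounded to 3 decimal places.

A zero-coupon bond has a single cash flow at maturity, so its Macaulay duration equals its maturity: 10 years.

10.000 years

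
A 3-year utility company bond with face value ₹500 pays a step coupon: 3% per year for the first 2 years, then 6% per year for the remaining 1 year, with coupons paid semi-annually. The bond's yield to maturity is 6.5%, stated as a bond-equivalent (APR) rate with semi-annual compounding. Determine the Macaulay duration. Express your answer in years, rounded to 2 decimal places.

2.88 years

Periodic yield y = 0.0325. Discount each cash flow and weight by its period:
  t   CF        PV=CF/(1+0.0325)^t    t·PV
  1         7.50         7.2639         7.2639
  2         7.50         7.0353        14.0706
  3         7.50         6.8138        20.4415
  4         7.50         6.5993        26.3974
  5        15.00        12.7832        63.9162
  6       515.00       425.0763     2,550.4577
  Σ                    465.5719     2,682.5472
Price P = Σ PV = 465.5719.
Macaulay duration = Σ(t·PV) / P = 2,682.5472 / 465.5719 = 5.76183 half-year periods.
In years: 5.76183 / 2 = 2.88092 years.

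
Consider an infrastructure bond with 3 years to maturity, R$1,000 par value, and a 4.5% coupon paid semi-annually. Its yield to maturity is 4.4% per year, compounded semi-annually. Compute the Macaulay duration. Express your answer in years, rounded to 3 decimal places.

Periodic yield y = 0.022. Discount each cash flow and weight by its period:
  t   CF        PV=CF/(1+0.022)^t    t·PV
  1        22.50        22.0157        22.0157
  2        22.50        21.5417        43.0835
  3        22.50        21.0780        63.2341
  4        22.50        20.6243        82.4971
  5        22.50        20.1803       100.9016
  6     1,022.50       897.3419     5,384.0513
  Σ                  1,002.7819     5,695.7833
Price P = Σ PV = 1,002.7819.
Macaulay duration = Σ(t·PV) / P = 5,695.7833 / 1,002.7819 = 5.67998 half-year periods.
In years: 5.67998 / 2 = 2.83999 years.

2.840 years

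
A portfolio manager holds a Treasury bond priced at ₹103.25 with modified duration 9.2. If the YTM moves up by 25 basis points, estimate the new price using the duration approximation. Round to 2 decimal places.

₹100.88

Duration approximation: ΔP/P ≈ -D_mod · Δy = -9.2 × (+0.0025) = -0.023000.
New price ≈ 103.25 × (1 - 0.023000) = 100.87525.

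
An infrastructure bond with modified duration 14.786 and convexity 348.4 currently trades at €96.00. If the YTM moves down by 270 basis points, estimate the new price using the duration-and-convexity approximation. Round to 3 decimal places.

Duration effect: -D_mod·Δy = -14.786 × (-0.027) = +0.399222
Convexity effect: ½·C·(Δy)² = 0.5 × 348.4 × (-0.027)² = +0.1269918
ΔP/P ≈ +0.399222 + 0.1269918 = +0.5262138
New price ≈ 96.00 × (1 + 0.5262138) = 146.5165248.

€146.517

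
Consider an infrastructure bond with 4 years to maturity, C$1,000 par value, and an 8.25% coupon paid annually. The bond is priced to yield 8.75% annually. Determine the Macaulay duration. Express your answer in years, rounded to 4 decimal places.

3.5616 years

Periodic yield y = 0.0875. Discount each cash flow and weight by its year:
  t   CF        PV=CF/(1+0.0875)^t    t·PV
  1        82.50        75.8621        75.8621
  2        82.50        69.7582       139.5164
  3        82.50        64.1455       192.4365
  4     1,082.50       773.9463     3,095.7853
  Σ                    983.7121     3,503.6003
Price P = Σ PV = 983.7121.
Macaulay duration = Σ(t·PV) / P = 3,503.6003 / 983.7121 = 3.56161 years.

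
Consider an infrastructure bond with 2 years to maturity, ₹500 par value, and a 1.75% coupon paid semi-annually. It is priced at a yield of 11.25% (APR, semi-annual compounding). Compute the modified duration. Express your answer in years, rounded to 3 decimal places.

Periodic yield y = 0.05625. First find Macaulay duration:
  t   CF        PV=CF/(1+0.05625)^t    t·PV
  1        4.375         4.1420         4.1420
  2        4.375         3.9214         7.8429
  3        4.375         3.7126        11.1378
  4      504.375       405.2161     1,620.8643
  Σ                    416.9921     1,643.9870
P = 416.9921; Macaulay duration = 1,643.9870 / 416.9921 = 3.94249 half-year periods = 1.97124 years.
Modified duration = D_Mac / (1 + y) = 1.97124 / 1.05625 = 1.86627 years.

1.866 years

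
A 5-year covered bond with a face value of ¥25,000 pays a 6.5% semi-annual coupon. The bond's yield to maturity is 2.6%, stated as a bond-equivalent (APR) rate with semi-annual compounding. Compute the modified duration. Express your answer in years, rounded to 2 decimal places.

Periodic yield y = 0.013. First find Macaulay duration:
  t   CF        PV=CF/(1+0.013)^t    t·PV
  1       812.50       802.0731       802.0731
  2       812.50       791.7799     1,583.5598
  3       812.50       781.6189     2,344.8566
  4       812.50       771.5882     3,086.3529
  5       812.50       761.6863     3,808.4315
  6       812.50       751.9114     4,511.4687
  7       812.50       742.2620     5,195.8343
  8       812.50       732.7365     5,861.8917
  9       812.50       723.3331     6,509.9982
  10   25,812.50    22,684.8345   226,848.3451
  Σ                 29,543.8240   260,552.8119
P = 29,543.8240; Macaulay duration = 260,552.8119 / 29,543.8240 = 8.81920 half-year periods = 4.40960 years.
Modified duration = D_Mac / (1 + y) = 4.40960 / 1.013 = 4.35301 years.

4.35 years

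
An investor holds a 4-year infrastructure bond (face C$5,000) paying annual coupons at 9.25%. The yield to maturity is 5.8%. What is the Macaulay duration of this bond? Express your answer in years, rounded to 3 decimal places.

Periodic yield y = 0.058. Discount each cash flow and weight by its year:
  t   CF        PV=CF/(1+0.058)^t    t·PV
  1       462.50       437.1456       437.1456
  2       462.50       413.1811       826.3621
  3       462.50       390.5303     1,171.5909
  4     5,462.50     4,359.6214    17,438.4857
  Σ                  5,600.4783    19,873.5843
Price P = Σ PV = 5,600.4783.
Macaulay duration = Σ(t·PV) / P = 19,873.5843 / 5,600.4783 = 3.54855 years.

3.549 years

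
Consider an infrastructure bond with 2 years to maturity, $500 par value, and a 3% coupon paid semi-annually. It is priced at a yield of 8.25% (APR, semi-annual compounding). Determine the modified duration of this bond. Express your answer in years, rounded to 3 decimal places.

1.876 years

Periodic yield y = 0.04125. First find Macaulay duration:
  t   CF        PV=CF/(1+0.04125)^t    t·PV
  1         7.50         7.2029         7.2029
  2         7.50         6.9175        13.8351
  3         7.50         6.6435        19.9305
  4       507.50       431.7337     1,726.9350
  Σ                    452.4976     1,767.9034
P = 452.4976; Macaulay duration = 1,767.9034 / 452.4976 = 3.90699 half-year periods = 1.95349 years.
Modified duration = D_Mac / (1 + y) = 1.95349 / 1.04125 = 1.87611 years.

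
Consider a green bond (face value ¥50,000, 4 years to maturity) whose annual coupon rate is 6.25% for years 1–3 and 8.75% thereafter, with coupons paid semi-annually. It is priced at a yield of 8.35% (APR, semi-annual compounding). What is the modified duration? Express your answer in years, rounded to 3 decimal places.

3.442 years

Periodic yield y = 0.04175. First find Macaulay duration:
  t   CF        PV=CF/(1+0.04175)^t    t·PV
  1     1,562.50     1,499.8800     1,499.8800
  2     1,562.50     1,439.7696     2,879.5393
  3     1,562.50     1,382.0683     4,146.2048
  4     1,562.50     1,326.6794     5,306.7176
  5     1,562.50     1,273.5104     6,367.5518
  6     1,562.50     1,222.4721     7,334.8329
  7     2,187.50     1,642.8711    11,500.0979
  8    52,187.50    37,623.4329   300,987.4633
  Σ                 47,410.6839   340,022.2876
P = 47,410.6839; Macaulay duration = 340,022.2876 / 47,410.6839 = 7.17185 half-year periods = 3.58592 years.
Modified duration = D_Mac / (1 + y) = 3.58592 / 1.04175 = 3.44221 years.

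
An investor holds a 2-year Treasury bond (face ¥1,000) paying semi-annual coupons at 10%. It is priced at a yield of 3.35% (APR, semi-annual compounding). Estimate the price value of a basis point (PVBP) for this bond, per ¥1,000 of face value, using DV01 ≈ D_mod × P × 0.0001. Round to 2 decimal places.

¥0.21

Periodic yield y = 0.01675.
  t   CF        PV=CF/(1+0.01675)^t    t·PV
  1        50.00        49.1763        49.1763
  2        50.00        48.3662        96.7323
  3        50.00        47.5694       142.7081
  4     1,050.00       982.5000     3,930.0001
  Σ                  1,127.6119     4,218.6169
P = 1,127.6119; D_Mac = 3.74120 half-year periods = 1.87060 yrs; D_mod = 1.83978 yrs.
DV01 ≈ 1.83978 × 1,127.6119 × 0.0001 = 0.207456.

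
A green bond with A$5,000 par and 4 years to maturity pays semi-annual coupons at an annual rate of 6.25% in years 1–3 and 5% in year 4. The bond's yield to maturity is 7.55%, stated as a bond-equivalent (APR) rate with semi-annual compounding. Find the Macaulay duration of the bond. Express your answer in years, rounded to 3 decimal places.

3.588 years

Periodic yield y = 0.03775. Discount each cash flow and weight by its period:
  t   CF        PV=CF/(1+0.03775)^t    t·PV
  1       156.25       150.5661       150.5661
  2       156.25       145.0890       290.1780
  3       156.25       139.8111       419.4334
  4       156.25       134.7253       538.9011
  5       156.25       129.8244       649.1220
  6       156.25       125.1018       750.6108
  7       125.00        96.4408       675.0856
  8     5,125.00     3,810.2365    30,481.8920
  Σ                  4,731.7951    33,955.7891
Price P = Σ PV = 4,731.7951.
Macaulay duration = Σ(t·PV) / P = 33,955.7891 / 4,731.7951 = 7.17609 half-year periods.
In years: 7.17609 / 2 = 3.58805 years.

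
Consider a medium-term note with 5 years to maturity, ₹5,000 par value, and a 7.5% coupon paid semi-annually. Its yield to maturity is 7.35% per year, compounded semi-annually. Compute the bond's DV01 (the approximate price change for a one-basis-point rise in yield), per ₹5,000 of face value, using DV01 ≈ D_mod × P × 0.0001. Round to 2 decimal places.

Periodic yield y = 0.03675.
  t   CF        PV=CF/(1+0.03675)^t    t·PV
  1       187.50       180.8536       180.8536
  2       187.50       174.4429       348.8857
  3       187.50       168.2593       504.7780
  4       187.50       162.2950       649.1799
  5       187.50       156.5421       782.7103
  6       187.50       150.9931       905.9584
  7       187.50       145.6408     1,019.4854
  8       187.50       140.4782     1,123.8256
  9       187.50       135.4986     1,219.4876
  10    5,187.50     3,615.9105    36,159.1047
  Σ                  5,030.9140    42,894.2692
P = 5,030.9140; D_Mac = 8.52614 half-year periods = 4.26307 yrs; D_mod = 4.11195 yrs.
DV01 ≈ 4.11195 × 5,030.9140 × 0.0001 = 2.068689.

₹2.07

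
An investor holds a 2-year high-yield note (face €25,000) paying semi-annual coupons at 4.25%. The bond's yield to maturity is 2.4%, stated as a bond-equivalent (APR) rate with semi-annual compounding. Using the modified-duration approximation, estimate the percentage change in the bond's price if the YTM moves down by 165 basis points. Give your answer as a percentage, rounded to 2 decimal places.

Periodic yield y = 0.012. Modified duration first:
  t   CF        PV=CF/(1+0.012)^t    t·PV
  1       531.25       524.9506       524.9506
  2       531.25       518.7259     1,037.4518
  3       531.25       512.5750     1,537.7249
  4    25,531.25    24,341.6508    97,366.6033
  Σ                 25,897.9023   100,466.7306
P = 25,897.9023; D_Mac = 3.87934 half-year periods = 1.93967 yrs; D_mod = 1.93967/(1+0.012) = 1.91667 yrs.
ΔP/P ≈ -D_mod · Δy = -1.91667 × (-0.0165) = +0.031625 = +3.1625%.

+3.16%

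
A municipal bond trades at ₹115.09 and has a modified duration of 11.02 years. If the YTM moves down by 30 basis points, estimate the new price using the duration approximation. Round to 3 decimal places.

₹118.895

Duration approximation: ΔP/P ≈ -D_mod · Δy = -11.02 × (-0.003) = +0.033060.
New price ≈ 115.09 × (1 + 0.033060) = 118.8948754.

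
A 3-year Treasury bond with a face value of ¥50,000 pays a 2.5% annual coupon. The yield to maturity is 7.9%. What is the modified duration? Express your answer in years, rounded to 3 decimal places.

2.707 years

Periodic yield y = 0.079. First find Macaulay duration:
  t   CF        PV=CF/(1+0.079)^t    t·PV
  1     1,250.00     1,158.4801     1,158.4801
  2     1,250.00     1,073.6609     2,147.3217
  3    51,250.00    40,797.1228   122,391.3684
  Σ                 43,029.2637   125,697.1702
P = 43,029.2637; Macaulay duration = 125,697.1702 / 43,029.2637 = 2.92120 years.
Modified duration = D_Mac / (1 + y) = 2.92120 / 1.079 = 2.70732 years.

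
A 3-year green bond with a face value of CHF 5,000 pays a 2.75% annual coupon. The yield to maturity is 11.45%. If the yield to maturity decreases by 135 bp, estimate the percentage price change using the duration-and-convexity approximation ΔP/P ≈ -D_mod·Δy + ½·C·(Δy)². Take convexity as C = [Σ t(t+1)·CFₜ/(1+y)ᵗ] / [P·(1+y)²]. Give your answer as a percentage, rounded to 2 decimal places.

With y = 0.1145:
  t   CF        PV=CF/(1+0.1145)^t    t·PV        t(t+1)·PV
  1       137.50       123.3737       123.3737         246.7474
  2       137.50       110.6987       221.3974         664.1922
  3     5,137.50     3,711.1766    11,133.5297      44,534.1187
  Σ                  3,945.2490    11,478.3008      45,445.0584
P = 3,945.2490; D_Mac = 2.90940 yrs; D_mod = 2.61050 yrs; C = 9.27368.
Duration effect: -2.61050 × (-0.0135) = +0.035242
Convexity effect: 0.5 × 9.27368 × (-0.0135)² = +0.0008451
ΔP/P ≈ +0.035242 + 0.0008451 = +0.036087 = +3.6087%.

+3.61%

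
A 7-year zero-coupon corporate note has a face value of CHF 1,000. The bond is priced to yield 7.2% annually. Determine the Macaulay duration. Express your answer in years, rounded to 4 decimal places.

7.0000 years

A zero-coupon bond has a single cash flow at maturity, so its Macaulay duration equals its maturity: 7 years.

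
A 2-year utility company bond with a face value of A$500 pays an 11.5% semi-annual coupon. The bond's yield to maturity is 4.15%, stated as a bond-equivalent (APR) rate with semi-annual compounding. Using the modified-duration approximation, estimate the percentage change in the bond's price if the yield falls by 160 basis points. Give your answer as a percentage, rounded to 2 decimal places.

Periodic yield y = 0.02075. Modified duration first:
  t   CF        PV=CF/(1+0.02075)^t    t·PV
  1        28.75        28.1656        28.1656
  2        28.75        27.5930        55.1860
  3        28.75        27.0321        81.0963
  4       528.75       487.0492     1,948.1968
  Σ                    569.8399     2,112.6446
P = 569.8399; D_Mac = 3.70744 half-year periods = 1.85372 yrs; D_mod = 1.85372/(1+0.02075) = 1.81604 yrs.
ΔP/P ≈ -D_mod · Δy = -1.81604 × (-0.016) = +0.029057 = +2.9057%.

+2.91%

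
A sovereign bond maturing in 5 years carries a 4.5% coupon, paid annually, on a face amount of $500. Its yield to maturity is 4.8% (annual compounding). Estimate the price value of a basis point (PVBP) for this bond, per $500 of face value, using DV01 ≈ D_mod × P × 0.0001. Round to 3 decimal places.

Periodic yield y = 0.048.
  t   CF        PV=CF/(1+0.048)^t    t·PV
  1        22.50        21.4695        21.4695
  2        22.50        20.4861        40.9723
  3        22.50        19.5478        58.6435
  4        22.50        18.6525        74.6101
  5       522.50       413.3138     2,066.5689
  Σ                    493.4697     2,262.2642
P = 493.4697; D_Mac = 4.58440 yrs; D_mod = 4.37443 yrs.
DV01 ≈ 4.37443 × 493.4697 × 0.0001 = 0.215865.

$0.216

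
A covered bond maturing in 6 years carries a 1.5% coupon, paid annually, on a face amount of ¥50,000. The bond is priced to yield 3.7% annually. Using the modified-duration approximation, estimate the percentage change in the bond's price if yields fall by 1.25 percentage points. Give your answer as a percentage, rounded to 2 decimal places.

Periodic yield y = 0.037. Modified duration first:
  t   CF        PV=CF/(1+0.037)^t    t·PV
  1       750.00       723.2401       723.2401
  2       750.00       697.4350     1,394.8700
  3       750.00       672.5506     2,017.6519
  4       750.00       648.5541     2,594.2166
  5       750.00       625.4138     3,127.0692
  6    50,750.00    40,809.7100   244,858.2598
  Σ                 44,176.9037   254,715.3076
P = 44,176.9037; D_Mac = 5.76580 yrs; D_mod = 5.76580/(1+0.037) = 5.56008 yrs.
ΔP/P ≈ -D_mod · Δy = -5.56008 × (-0.0125) = +0.069501 = +6.9501%.

+6.95%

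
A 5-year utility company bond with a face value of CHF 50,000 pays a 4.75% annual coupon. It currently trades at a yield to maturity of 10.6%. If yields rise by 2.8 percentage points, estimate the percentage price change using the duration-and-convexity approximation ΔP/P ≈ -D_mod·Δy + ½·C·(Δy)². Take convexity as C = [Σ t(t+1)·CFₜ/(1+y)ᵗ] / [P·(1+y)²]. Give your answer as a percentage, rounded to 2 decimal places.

With y = 0.106:
  t   CF        PV=CF/(1+0.106)^t    t·PV        t(t+1)·PV
  1     2,375.00     2,147.3779     2,147.3779       4,294.7559
  2     2,375.00     1,941.5714     3,883.1427      11,649.4282
  3     2,375.00     1,755.4895     5,266.4685      21,065.8738
  4     2,375.00     1,587.2419     6,348.9674      31,744.8370
  5    52,375.00    31,648.1553   158,240.7765     949,444.6592
  Σ                 39,079.8360   175,886.7331   1,018,199.5542
P = 39,079.8360; D_Mac = 4.50070 yrs; D_mod = 4.06935 yrs; C = 21.29952.
Duration effect: -4.06935 × (+0.028) = -0.113942
Convexity effect: 0.5 × 21.29952 × (0.028)² = +0.0083494
ΔP/P ≈ -0.113942 + 0.0083494 = -0.105592 = -10.5592%.

-10.56%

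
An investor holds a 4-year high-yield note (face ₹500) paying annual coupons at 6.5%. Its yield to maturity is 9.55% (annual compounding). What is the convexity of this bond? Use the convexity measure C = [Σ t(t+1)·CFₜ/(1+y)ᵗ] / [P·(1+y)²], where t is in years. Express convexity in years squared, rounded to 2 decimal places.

14.61

With y = 0.0955:
  t   CF        PV=CF/(1+0.0955)^t    t·PV        t(t+1)·PV
  1        32.50        29.6668        29.6668          59.3336
  2        32.50        27.0806        54.1612         162.4837
  3        32.50        24.7199        74.1596         296.6385
  4       532.50       369.7176     1,478.8703       7,394.3513
  Σ                    451.1849     1,636.8579       7,912.8071
P = 451.1849.
Convexity = Σ t(t+1)·PV / [P·(1+y)²] = 7,912.8071 / (451.1849 × 1.200120) = 14.61340.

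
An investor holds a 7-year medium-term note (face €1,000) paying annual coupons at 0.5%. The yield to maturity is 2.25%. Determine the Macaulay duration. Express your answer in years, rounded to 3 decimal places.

Periodic yield y = 0.0225. Discount each cash flow and weight by its year:
  t   CF        PV=CF/(1+0.0225)^t    t·PV
  1         5.00         4.8900         4.8900
  2         5.00         4.7824         9.5647
  3         5.00         4.6771        14.0314
  4         5.00         4.5742        18.2969
  5         5.00         4.4736        22.3678
  6         5.00         4.3751        26.2507
  7     1,005.00       860.0483     6,020.3381
  Σ                    887.8207     6,115.7397
Price P = Σ PV = 887.8207.
Macaulay duration = Σ(t·PV) / P = 6,115.7397 / 887.8207 = 6.88849 years.

6.888 years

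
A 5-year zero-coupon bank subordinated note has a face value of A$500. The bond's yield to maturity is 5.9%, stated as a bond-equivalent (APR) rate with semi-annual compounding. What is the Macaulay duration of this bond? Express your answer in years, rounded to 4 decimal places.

A zero-coupon bond has a single cash flow at maturity, so its Macaulay duration equals its maturity: 5 years.
(Equivalently: 10 semi-annual periods ÷ 2 = 5 years.)

5.0000 years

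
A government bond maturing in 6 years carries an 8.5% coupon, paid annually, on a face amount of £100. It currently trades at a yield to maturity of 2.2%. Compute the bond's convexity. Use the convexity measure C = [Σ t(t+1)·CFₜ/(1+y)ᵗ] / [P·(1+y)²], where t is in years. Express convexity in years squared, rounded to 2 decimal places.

32.22

With y = 0.022:
  t   CF        PV=CF/(1+0.022)^t    t·PV        t(t+1)·PV
  1         8.50         8.3170         8.3170          16.6341
  2         8.50         8.1380        16.2760          48.8279
  3         8.50         7.9628        23.8884          95.5537
  4         8.50         7.7914        31.1656         155.8279
  5         8.50         7.6237        38.1184         228.7103
  6       108.50        95.2192       571.3150       3,999.2049
  Σ                    135.0521       689.0804       4,544.7588
P = 135.0521.
Convexity = Σ t(t+1)·PV / [P·(1+y)²] = 4,544.7588 / (135.0521 × 1.044484) = 32.21869.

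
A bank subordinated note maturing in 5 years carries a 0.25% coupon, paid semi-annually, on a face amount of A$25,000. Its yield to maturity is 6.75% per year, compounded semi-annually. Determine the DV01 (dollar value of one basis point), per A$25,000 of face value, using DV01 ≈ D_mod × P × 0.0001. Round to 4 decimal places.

Periodic yield y = 0.03375.
  t   CF        PV=CF/(1+0.03375)^t    t·PV
  1        31.25        30.2297        30.2297
  2        31.25        29.2428        58.4856
  3        31.25        28.2881        84.8642
  4        31.25        27.3645       109.4581
  5        31.25        26.4711       132.3556
  6        31.25        25.6069       153.6414
  7        31.25        24.7709       173.3961
  8        31.25        23.9622       191.6972
  9        31.25        23.1798       208.6185
  10   25,031.25    17,960.8676   179,608.6763
  Σ                 18,199.9837   180,751.4228
P = 18,199.9837; D_Mac = 9.93141 half-year periods = 4.96570 yrs; D_mod = 4.80358 yrs.
DV01 ≈ 4.80358 × 18,199.9837 × 0.0001 = 8.742511.

A$8.7425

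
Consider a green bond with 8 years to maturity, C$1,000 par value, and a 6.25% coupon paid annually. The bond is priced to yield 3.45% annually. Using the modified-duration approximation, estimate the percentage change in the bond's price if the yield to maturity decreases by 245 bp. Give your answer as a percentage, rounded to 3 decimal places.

+15.803%

Periodic yield y = 0.0345. Modified duration first:
  t   CF        PV=CF/(1+0.0345)^t    t·PV
  1        62.50        60.4157        60.4157
  2        62.50        58.4008       116.8017
  3        62.50        56.4532       169.3596
  4        62.50        54.5705       218.2821
  5        62.50        52.7506       263.7531
  6        62.50        50.9914       305.9485
  7        62.50        49.2909       345.0361
  8     1,062.50       809.9999     6,479.9994
  Σ                  1,192.8730     7,959.5961
P = 1,192.8730; D_Mac = 6.67263 yrs; D_mod = 6.67263/(1+0.0345) = 6.45010 yrs.
ΔP/P ≈ -D_mod · Δy = -6.45010 × (-0.0245) = +0.158027 = +15.8027%.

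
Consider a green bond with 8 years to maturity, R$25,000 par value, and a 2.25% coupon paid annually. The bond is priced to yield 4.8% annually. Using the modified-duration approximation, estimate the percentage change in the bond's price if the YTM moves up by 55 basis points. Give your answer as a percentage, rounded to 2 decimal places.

-3.85%

Periodic yield y = 0.048. Modified duration first:
  t   CF        PV=CF/(1+0.048)^t    t·PV
  1       562.50       536.7366       536.7366
  2       562.50       512.1533     1,024.3066
  3       562.50       488.6959     1,466.0876
  4       562.50       466.3129     1,865.2515
  5       562.50       444.9550     2,224.7751
  6       562.50       424.5754     2,547.4524
  7       562.50       405.1292     2,835.9044
  8    25,562.50    17,567.6255   140,541.0038
  Σ                 20,846.1838   153,041.5181
P = 20,846.1838; D_Mac = 7.34146 yrs; D_mod = 7.34146/(1+0.048) = 7.00521 yrs.
ΔP/P ≈ -D_mod · Δy = -7.00521 × (+0.0055) = -0.038529 = -3.8529%.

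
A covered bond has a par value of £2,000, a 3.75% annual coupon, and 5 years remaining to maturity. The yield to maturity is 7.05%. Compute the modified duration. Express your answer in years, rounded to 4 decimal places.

Periodic yield y = 0.0705. First find Macaulay duration:
  t   CF        PV=CF/(1+0.0705)^t    t·PV
  1        75.00        70.0607        70.0607
  2        75.00        65.4467       130.8935
  3        75.00        61.1366       183.4098
  4        75.00        57.1103       228.4413
  5     2,075.00     1,475.9945     7,379.9726
  Σ                  1,729.7489     7,992.7778
P = 1,729.7489; Macaulay duration = 7,992.7778 / 1,729.7489 = 4.62077 years.
Modified duration = D_Mac / (1 + y) = 4.62077 / 1.0705 = 4.31646 years.

4.3165 years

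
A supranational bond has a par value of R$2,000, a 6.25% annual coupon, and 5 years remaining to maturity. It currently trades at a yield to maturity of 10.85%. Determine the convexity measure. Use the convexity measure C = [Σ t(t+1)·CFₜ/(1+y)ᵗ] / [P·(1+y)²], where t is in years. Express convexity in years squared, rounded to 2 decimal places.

20.45

With y = 0.1085:
  t   CF        PV=CF/(1+0.1085)^t    t·PV        t(t+1)·PV
  1       125.00       112.7650       112.7650         225.5300
  2       125.00       101.7276       203.4551         610.3653
  3       125.00        91.7705       275.3114       1,101.2456
  4       125.00        82.7880       331.1519       1,655.7594
  5     2,125.00     1,269.6396     6,348.1978      38,089.1869
  Σ                  1,658.6905     7,270.8812      41,682.0872
P = 1,658.6905.
Convexity = Σ t(t+1)·PV / [P·(1+y)²] = 41,682.0872 / (1,658.6905 × 1.228772) = 20.45091.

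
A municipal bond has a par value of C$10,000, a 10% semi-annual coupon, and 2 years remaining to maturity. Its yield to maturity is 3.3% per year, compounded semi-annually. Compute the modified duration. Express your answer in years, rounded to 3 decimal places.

Periodic yield y = 0.0165. First find Macaulay duration:
  t   CF        PV=CF/(1+0.0165)^t    t·PV
  1       500.00       491.8839       491.8839
  2       500.00       483.8996       967.7991
  3       500.00       476.0448     1,428.1345
  4    10,500.00     9,834.6694    39,338.6778
  Σ                 11,286.4978    42,226.4953
P = 11,286.4978; Macaulay duration = 42,226.4953 / 11,286.4978 = 3.74133 half-year periods = 1.87066 years.
Modified duration = D_Mac / (1 + y) = 1.87066 / 1.0165 = 1.84030 years.

1.840 years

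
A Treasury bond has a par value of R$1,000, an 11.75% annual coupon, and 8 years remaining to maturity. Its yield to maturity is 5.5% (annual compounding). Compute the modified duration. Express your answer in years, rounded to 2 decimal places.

5.67 years

Periodic yield y = 0.055. First find Macaulay duration:
  t   CF        PV=CF/(1+0.055)^t    t·PV
  1       117.50       111.3744       111.3744
  2       117.50       105.5682       211.1363
  3       117.50       100.0646       300.1938
  4       117.50        94.8480       379.3919
  5       117.50        89.9033       449.5164
  6       117.50        85.2164       511.2983
  7       117.50        80.7738       565.4168
  8     1,117.50       728.1617     5,825.2939
  Σ                  1,395.9104     8,353.6218
P = 1,395.9104; Macaulay duration = 8,353.6218 / 1,395.9104 = 5.98435 years.
Modified duration = D_Mac / (1 + y) = 5.98435 / 1.055 = 5.67237 years.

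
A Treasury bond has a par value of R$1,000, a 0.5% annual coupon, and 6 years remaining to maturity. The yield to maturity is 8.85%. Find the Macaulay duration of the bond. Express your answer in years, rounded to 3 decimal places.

5.901 years

Periodic yield y = 0.0885. Discount each cash flow and weight by its year:
  t   CF        PV=CF/(1+0.0885)^t    t·PV
  1         5.00         4.5935         4.5935
  2         5.00         4.2200         8.4400
  3         5.00         3.8769        11.6307
  4         5.00         3.5617        14.2468
  5         5.00         3.2721        16.3605
  6     1,005.00       604.2205     3,625.3230
  Σ                    623.7447     3,680.5946
Price P = Σ PV = 623.7447.
Macaulay duration = Σ(t·PV) / P = 3,680.5946 / 623.7447 = 5.90080 years.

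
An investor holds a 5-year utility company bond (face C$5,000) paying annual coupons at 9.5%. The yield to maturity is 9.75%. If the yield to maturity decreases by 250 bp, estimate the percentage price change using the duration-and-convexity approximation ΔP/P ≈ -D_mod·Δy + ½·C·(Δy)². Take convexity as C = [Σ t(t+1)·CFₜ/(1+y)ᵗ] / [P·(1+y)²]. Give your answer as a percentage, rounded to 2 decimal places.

With y = 0.0975:
  t   CF        PV=CF/(1+0.0975)^t    t·PV        t(t+1)·PV
  1       475.00       432.8018       432.8018         865.6036
  2       475.00       394.3525       788.7049       2,366.1147
  3       475.00       359.3189     1,077.9566       4,311.8264
  4       475.00       327.3976     1,309.5904       6,547.9520
  5     5,475.00     3,438.4402    17,192.2011     103,153.2068
  Σ                  4,952.3110    20,801.2549     117,244.7036
P = 4,952.3110; D_Mac = 4.20031 yrs; D_mod = 3.82716 yrs; C = 19.65515.
Duration effect: -3.82716 × (-0.025) = +0.095679
Convexity effect: 0.5 × 19.65515 × (-0.025)² = +0.0061422
ΔP/P ≈ +0.095679 + 0.0061422 = +0.101821 = +10.1821%.

+10.18%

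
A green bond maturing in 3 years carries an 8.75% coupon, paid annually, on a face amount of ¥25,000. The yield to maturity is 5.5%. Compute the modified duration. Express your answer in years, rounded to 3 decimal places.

2.631 years

Periodic yield y = 0.055. First find Macaulay duration:
  t   CF        PV=CF/(1+0.055)^t    t·PV
  1     2,187.50     2,073.4597     2,073.4597
  2     2,187.50     1,965.3647     3,930.7293
  3    27,187.50    23,153.2465    69,459.7395
  Σ                 27,192.0709    75,463.9285
P = 27,192.0709; Macaulay duration = 75,463.9285 / 27,192.0709 = 2.77522 years.
Modified duration = D_Mac / (1 + y) = 2.77522 / 1.055 = 2.63054 years.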